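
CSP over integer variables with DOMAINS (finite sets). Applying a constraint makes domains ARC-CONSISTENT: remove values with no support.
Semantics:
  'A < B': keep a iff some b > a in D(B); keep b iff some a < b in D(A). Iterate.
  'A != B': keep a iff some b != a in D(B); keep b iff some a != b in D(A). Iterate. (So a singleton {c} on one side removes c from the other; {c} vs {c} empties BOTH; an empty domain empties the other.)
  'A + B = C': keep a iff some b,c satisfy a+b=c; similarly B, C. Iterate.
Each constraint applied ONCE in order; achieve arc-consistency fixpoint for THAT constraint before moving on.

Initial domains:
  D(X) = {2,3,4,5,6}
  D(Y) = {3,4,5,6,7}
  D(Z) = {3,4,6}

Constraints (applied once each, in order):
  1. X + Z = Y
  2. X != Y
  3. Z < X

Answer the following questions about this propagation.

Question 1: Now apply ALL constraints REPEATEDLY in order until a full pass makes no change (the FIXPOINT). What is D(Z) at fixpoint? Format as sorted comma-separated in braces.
Answer: {3}

Derivation:
pass 0 (initial): D(Z)={3,4,6}
pass 1: X {2,3,4,5,6}->{4}; Y {3,4,5,6,7}->{5,6,7}; Z {3,4,6}->{3}
pass 2: Y {5,6,7}->{7}
pass 3: no change
Fixpoint after 3 passes: D(Z) = {3}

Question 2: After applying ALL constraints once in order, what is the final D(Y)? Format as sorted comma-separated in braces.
Answer: {5,6,7}

Derivation:
Constraint 1 (X + Z = Y) on D(X)={2,3,4,5,6} D(Z)={3,4,6} D(Y)={3,4,5,6,7}: X {2,3,4,5,6}->{2,3,4}; Z {3,4,6}->{3,4}; Y {3,4,5,6,7}->{5,6,7}
Constraint 2 (X != Y) on D(X)={2,3,4} D(Y)={5,6,7}: no change
Constraint 3 (Z < X) on D(Z)={3,4} D(X)={2,3,4}: Z {3,4}->{3}; X {2,3,4}->{4}
So after all 3 constraints: D(Y) = {5,6,7}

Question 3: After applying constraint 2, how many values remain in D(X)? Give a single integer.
Constraint 1 (X + Z = Y) on D(X)={2,3,4,5,6} D(Z)={3,4,6} D(Y)={3,4,5,6,7}: X {2,3,4,5,6}->{2,3,4}; Z {3,4,6}->{3,4}; Y {3,4,5,6,7}->{5,6,7}
Constraint 2 (X != Y) on D(X)={2,3,4} D(Y)={5,6,7}: no change
So after constraint 2: D(X)={2,3,4}, size = 3

Answer: 3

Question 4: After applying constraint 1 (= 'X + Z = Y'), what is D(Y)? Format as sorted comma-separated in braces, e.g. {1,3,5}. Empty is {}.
Constraint 1 (X + Z = Y) on D(X)={2,3,4,5,6} D(Z)={3,4,6} D(Y)={3,4,5,6,7}: X {2,3,4,5,6}->{2,3,4}; Z {3,4,6}->{3,4}; Y {3,4,5,6,7}->{5,6,7}
So after constraint 1: D(Y) = {5,6,7}

Answer: {5,6,7}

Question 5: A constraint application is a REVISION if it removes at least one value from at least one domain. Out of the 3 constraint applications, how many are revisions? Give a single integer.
Constraint 1 (X + Z = Y) on D(X)={2,3,4,5,6} D(Z)={3,4,6} D(Y)={3,4,5,6,7}: X {2,3,4,5,6}->{2,3,4}; Z {3,4,6}->{3,4}; Y {3,4,5,6,7}->{5,6,7} => REVISION
Constraint 2 (X != Y) on D(X)={2,3,4} D(Y)={5,6,7}: no change => not a revision
Constraint 3 (Z < X) on D(Z)={3,4} D(X)={2,3,4}: Z {3,4}->{3}; X {2,3,4}->{4} => REVISION
Total revisions = 2

Answer: 2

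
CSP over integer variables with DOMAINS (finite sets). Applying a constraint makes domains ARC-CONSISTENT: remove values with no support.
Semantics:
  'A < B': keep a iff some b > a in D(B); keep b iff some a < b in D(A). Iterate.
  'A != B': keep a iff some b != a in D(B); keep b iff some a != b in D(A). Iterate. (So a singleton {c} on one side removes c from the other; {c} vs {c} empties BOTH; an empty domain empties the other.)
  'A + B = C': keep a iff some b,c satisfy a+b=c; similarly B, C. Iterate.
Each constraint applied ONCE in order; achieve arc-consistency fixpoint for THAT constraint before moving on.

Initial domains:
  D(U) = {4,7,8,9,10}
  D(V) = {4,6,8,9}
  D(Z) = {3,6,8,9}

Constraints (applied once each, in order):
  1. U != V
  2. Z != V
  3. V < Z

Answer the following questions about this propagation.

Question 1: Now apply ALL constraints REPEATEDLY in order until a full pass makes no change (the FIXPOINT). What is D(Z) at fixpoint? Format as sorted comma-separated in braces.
Answer: {6,8,9}

Derivation:
pass 0 (initial): D(Z)={3,6,8,9}
pass 1: V {4,6,8,9}->{4,6,8}; Z {3,6,8,9}->{6,8,9}
pass 2: no change
Fixpoint after 2 passes: D(Z) = {6,8,9}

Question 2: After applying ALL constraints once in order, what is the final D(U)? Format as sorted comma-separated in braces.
Constraint 1 (U != V) on D(U)={4,7,8,9,10} D(V)={4,6,8,9}: no change
Constraint 2 (Z != V) on D(Z)={3,6,8,9} D(V)={4,6,8,9}: no change
Constraint 3 (V < Z) on D(V)={4,6,8,9} D(Z)={3,6,8,9}: V {4,6,8,9}->{4,6,8}; Z {3,6,8,9}->{6,8,9}
So after all 3 constraints: D(U) = {4,7,8,9,10}

Answer: {4,7,8,9,10}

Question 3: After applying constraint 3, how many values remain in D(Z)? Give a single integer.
Constraint 1 (U != V) on D(U)={4,7,8,9,10} D(V)={4,6,8,9}: no change
Constraint 2 (Z != V) on D(Z)={3,6,8,9} D(V)={4,6,8,9}: no change
Constraint 3 (V < Z) on D(V)={4,6,8,9} D(Z)={3,6,8,9}: V {4,6,8,9}->{4,6,8}; Z {3,6,8,9}->{6,8,9}
So after constraint 3: D(Z)={6,8,9}, size = 3

Answer: 3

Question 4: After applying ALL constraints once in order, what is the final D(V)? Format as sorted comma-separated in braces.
Answer: {4,6,8}

Derivation:
Constraint 1 (U != V) on D(U)={4,7,8,9,10} D(V)={4,6,8,9}: no change
Constraint 2 (Z != V) on D(Z)={3,6,8,9} D(V)={4,6,8,9}: no change
Constraint 3 (V < Z) on D(V)={4,6,8,9} D(Z)={3,6,8,9}: V {4,6,8,9}->{4,6,8}; Z {3,6,8,9}->{6,8,9}
So after all 3 constraints: D(V) = {4,6,8}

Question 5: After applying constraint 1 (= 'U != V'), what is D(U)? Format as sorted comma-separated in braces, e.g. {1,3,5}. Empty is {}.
Constraint 1 (U != V) on D(U)={4,7,8,9,10} D(V)={4,6,8,9}: no change
So after constraint 1: D(U) = {4,7,8,9,10}

Answer: {4,7,8,9,10}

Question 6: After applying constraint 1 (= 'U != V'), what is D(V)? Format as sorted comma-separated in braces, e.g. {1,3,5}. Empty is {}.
Answer: {4,6,8,9}

Derivation:
Constraint 1 (U != V) on D(U)={4,7,8,9,10} D(V)={4,6,8,9}: no change
So after constraint 1: D(V) = {4,6,8,9}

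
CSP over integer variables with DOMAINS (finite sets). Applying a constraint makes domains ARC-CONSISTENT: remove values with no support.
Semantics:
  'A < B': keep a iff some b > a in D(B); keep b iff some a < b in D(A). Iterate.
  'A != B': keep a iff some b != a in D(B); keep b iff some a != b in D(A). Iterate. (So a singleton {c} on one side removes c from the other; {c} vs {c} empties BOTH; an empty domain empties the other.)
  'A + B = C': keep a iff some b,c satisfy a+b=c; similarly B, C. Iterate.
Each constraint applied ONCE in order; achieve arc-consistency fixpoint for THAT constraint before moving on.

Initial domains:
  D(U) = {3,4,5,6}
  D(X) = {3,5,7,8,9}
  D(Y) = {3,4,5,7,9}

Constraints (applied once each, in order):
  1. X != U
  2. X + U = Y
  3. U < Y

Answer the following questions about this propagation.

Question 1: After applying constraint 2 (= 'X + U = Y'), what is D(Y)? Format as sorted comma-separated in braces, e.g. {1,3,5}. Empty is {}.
Answer: {7,9}

Derivation:
Constraint 1 (X != U) on D(X)={3,5,7,8,9} D(U)={3,4,5,6}: no change
Constraint 2 (X + U = Y) on D(X)={3,5,7,8,9} D(U)={3,4,5,6} D(Y)={3,4,5,7,9}: X {3,5,7,8,9}->{3,5}; U {3,4,5,6}->{4,6}; Y {3,4,5,7,9}->{7,9}
So after constraint 2: D(Y) = {7,9}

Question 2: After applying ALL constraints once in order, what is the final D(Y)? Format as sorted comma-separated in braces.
Answer: {7,9}

Derivation:
Constraint 1 (X != U) on D(X)={3,5,7,8,9} D(U)={3,4,5,6}: no change
Constraint 2 (X + U = Y) on D(X)={3,5,7,8,9} D(U)={3,4,5,6} D(Y)={3,4,5,7,9}: X {3,5,7,8,9}->{3,5}; U {3,4,5,6}->{4,6}; Y {3,4,5,7,9}->{7,9}
Constraint 3 (U < Y) on D(U)={4,6} D(Y)={7,9}: no change
So after all 3 constraints: D(Y) = {7,9}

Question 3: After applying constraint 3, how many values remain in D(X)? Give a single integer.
Answer: 2

Derivation:
Constraint 1 (X != U) on D(X)={3,5,7,8,9} D(U)={3,4,5,6}: no change
Constraint 2 (X + U = Y) on D(X)={3,5,7,8,9} D(U)={3,4,5,6} D(Y)={3,4,5,7,9}: X {3,5,7,8,9}->{3,5}; U {3,4,5,6}->{4,6}; Y {3,4,5,7,9}->{7,9}
Constraint 3 (U < Y) on D(U)={4,6} D(Y)={7,9}: no change
So after constraint 3: D(X)={3,5}, size = 2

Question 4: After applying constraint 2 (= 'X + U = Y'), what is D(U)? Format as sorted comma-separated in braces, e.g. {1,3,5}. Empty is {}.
Constraint 1 (X != U) on D(X)={3,5,7,8,9} D(U)={3,4,5,6}: no change
Constraint 2 (X + U = Y) on D(X)={3,5,7,8,9} D(U)={3,4,5,6} D(Y)={3,4,5,7,9}: X {3,5,7,8,9}->{3,5}; U {3,4,5,6}->{4,6}; Y {3,4,5,7,9}->{7,9}
So after constraint 2: D(U) = {4,6}

Answer: {4,6}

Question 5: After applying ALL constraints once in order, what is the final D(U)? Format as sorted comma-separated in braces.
Answer: {4,6}

Derivation:
Constraint 1 (X != U) on D(X)={3,5,7,8,9} D(U)={3,4,5,6}: no change
Constraint 2 (X + U = Y) on D(X)={3,5,7,8,9} D(U)={3,4,5,6} D(Y)={3,4,5,7,9}: X {3,5,7,8,9}->{3,5}; U {3,4,5,6}->{4,6}; Y {3,4,5,7,9}->{7,9}
Constraint 3 (U < Y) on D(U)={4,6} D(Y)={7,9}: no change
So after all 3 constraints: D(U) = {4,6}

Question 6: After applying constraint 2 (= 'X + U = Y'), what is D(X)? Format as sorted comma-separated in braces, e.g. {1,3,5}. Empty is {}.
Constraint 1 (X != U) on D(X)={3,5,7,8,9} D(U)={3,4,5,6}: no change
Constraint 2 (X + U = Y) on D(X)={3,5,7,8,9} D(U)={3,4,5,6} D(Y)={3,4,5,7,9}: X {3,5,7,8,9}->{3,5}; U {3,4,5,6}->{4,6}; Y {3,4,5,7,9}->{7,9}
So after constraint 2: D(X) = {3,5}

Answer: {3,5}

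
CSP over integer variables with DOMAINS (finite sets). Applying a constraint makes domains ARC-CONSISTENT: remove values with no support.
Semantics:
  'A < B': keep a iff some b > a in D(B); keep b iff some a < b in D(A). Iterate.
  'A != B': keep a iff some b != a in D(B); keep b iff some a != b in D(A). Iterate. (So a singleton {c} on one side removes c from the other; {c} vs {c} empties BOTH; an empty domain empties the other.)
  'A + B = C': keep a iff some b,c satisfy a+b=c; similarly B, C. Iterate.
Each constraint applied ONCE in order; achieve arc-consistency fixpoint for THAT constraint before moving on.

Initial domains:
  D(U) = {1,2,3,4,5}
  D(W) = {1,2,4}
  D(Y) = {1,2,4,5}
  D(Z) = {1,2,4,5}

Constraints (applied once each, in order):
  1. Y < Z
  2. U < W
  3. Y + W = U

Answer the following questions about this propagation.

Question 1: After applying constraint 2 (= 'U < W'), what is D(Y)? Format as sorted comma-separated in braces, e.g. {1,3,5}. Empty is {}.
Constraint 1 (Y < Z) on D(Y)={1,2,4,5} D(Z)={1,2,4,5}: Y {1,2,4,5}->{1,2,4}; Z {1,2,4,5}->{2,4,5}
Constraint 2 (U < W) on D(U)={1,2,3,4,5} D(W)={1,2,4}: U {1,2,3,4,5}->{1,2,3}; W {1,2,4}->{2,4}
So after constraint 2: D(Y) = {1,2,4}

Answer: {1,2,4}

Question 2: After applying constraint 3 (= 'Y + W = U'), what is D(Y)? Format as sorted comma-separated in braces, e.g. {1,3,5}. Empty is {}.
Answer: {1}

Derivation:
Constraint 1 (Y < Z) on D(Y)={1,2,4,5} D(Z)={1,2,4,5}: Y {1,2,4,5}->{1,2,4}; Z {1,2,4,5}->{2,4,5}
Constraint 2 (U < W) on D(U)={1,2,3,4,5} D(W)={1,2,4}: U {1,2,3,4,5}->{1,2,3}; W {1,2,4}->{2,4}
Constraint 3 (Y + W = U) on D(Y)={1,2,4} D(W)={2,4} D(U)={1,2,3}: Y {1,2,4}->{1}; W {2,4}->{2}; U {1,2,3}->{3}
So after constraint 3: D(Y) = {1}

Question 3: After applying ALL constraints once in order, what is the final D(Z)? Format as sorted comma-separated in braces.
Answer: {2,4,5}

Derivation:
Constraint 1 (Y < Z) on D(Y)={1,2,4,5} D(Z)={1,2,4,5}: Y {1,2,4,5}->{1,2,4}; Z {1,2,4,5}->{2,4,5}
Constraint 2 (U < W) on D(U)={1,2,3,4,5} D(W)={1,2,4}: U {1,2,3,4,5}->{1,2,3}; W {1,2,4}->{2,4}
Constraint 3 (Y + W = U) on D(Y)={1,2,4} D(W)={2,4} D(U)={1,2,3}: Y {1,2,4}->{1}; W {2,4}->{2}; U {1,2,3}->{3}
So after all 3 constraints: D(Z) = {2,4,5}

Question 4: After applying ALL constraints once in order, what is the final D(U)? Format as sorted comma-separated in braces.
Answer: {3}

Derivation:
Constraint 1 (Y < Z) on D(Y)={1,2,4,5} D(Z)={1,2,4,5}: Y {1,2,4,5}->{1,2,4}; Z {1,2,4,5}->{2,4,5}
Constraint 2 (U < W) on D(U)={1,2,3,4,5} D(W)={1,2,4}: U {1,2,3,4,5}->{1,2,3}; W {1,2,4}->{2,4}
Constraint 3 (Y + W = U) on D(Y)={1,2,4} D(W)={2,4} D(U)={1,2,3}: Y {1,2,4}->{1}; W {2,4}->{2}; U {1,2,3}->{3}
So after all 3 constraints: D(U) = {3}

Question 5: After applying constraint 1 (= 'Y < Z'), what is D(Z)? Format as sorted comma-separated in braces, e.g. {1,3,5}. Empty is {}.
Constraint 1 (Y < Z) on D(Y)={1,2,4,5} D(Z)={1,2,4,5}: Y {1,2,4,5}->{1,2,4}; Z {1,2,4,5}->{2,4,5}
So after constraint 1: D(Z) = {2,4,5}

Answer: {2,4,5}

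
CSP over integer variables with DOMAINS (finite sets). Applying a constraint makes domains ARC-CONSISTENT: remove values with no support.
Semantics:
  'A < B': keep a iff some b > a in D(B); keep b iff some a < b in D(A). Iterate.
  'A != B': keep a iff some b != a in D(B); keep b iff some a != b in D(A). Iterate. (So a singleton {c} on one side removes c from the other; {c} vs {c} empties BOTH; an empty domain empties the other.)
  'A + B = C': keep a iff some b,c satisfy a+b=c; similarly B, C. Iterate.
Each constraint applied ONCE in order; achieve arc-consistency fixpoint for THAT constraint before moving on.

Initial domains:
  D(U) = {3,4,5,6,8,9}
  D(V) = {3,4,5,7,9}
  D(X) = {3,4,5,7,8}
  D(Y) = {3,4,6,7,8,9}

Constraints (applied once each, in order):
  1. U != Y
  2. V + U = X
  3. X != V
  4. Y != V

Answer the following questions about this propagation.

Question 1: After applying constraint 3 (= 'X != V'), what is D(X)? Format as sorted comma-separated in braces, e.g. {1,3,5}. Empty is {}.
Answer: {7,8}

Derivation:
Constraint 1 (U != Y) on D(U)={3,4,5,6,8,9} D(Y)={3,4,6,7,8,9}: no change
Constraint 2 (V + U = X) on D(V)={3,4,5,7,9} D(U)={3,4,5,6,8,9} D(X)={3,4,5,7,8}: V {3,4,5,7,9}->{3,4,5}; U {3,4,5,6,8,9}->{3,4,5}; X {3,4,5,7,8}->{7,8}
Constraint 3 (X != V) on D(X)={7,8} D(V)={3,4,5}: no change
So after constraint 3: D(X) = {7,8}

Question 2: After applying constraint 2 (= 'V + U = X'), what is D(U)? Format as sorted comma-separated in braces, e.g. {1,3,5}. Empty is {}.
Answer: {3,4,5}

Derivation:
Constraint 1 (U != Y) on D(U)={3,4,5,6,8,9} D(Y)={3,4,6,7,8,9}: no change
Constraint 2 (V + U = X) on D(V)={3,4,5,7,9} D(U)={3,4,5,6,8,9} D(X)={3,4,5,7,8}: V {3,4,5,7,9}->{3,4,5}; U {3,4,5,6,8,9}->{3,4,5}; X {3,4,5,7,8}->{7,8}
So after constraint 2: D(U) = {3,4,5}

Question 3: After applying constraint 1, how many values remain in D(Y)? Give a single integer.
Constraint 1 (U != Y) on D(U)={3,4,5,6,8,9} D(Y)={3,4,6,7,8,9}: no change
So after constraint 1: D(Y)={3,4,6,7,8,9}, size = 6

Answer: 6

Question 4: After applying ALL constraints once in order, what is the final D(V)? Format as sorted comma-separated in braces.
Constraint 1 (U != Y) on D(U)={3,4,5,6,8,9} D(Y)={3,4,6,7,8,9}: no change
Constraint 2 (V + U = X) on D(V)={3,4,5,7,9} D(U)={3,4,5,6,8,9} D(X)={3,4,5,7,8}: V {3,4,5,7,9}->{3,4,5}; U {3,4,5,6,8,9}->{3,4,5}; X {3,4,5,7,8}->{7,8}
Constraint 3 (X != V) on D(X)={7,8} D(V)={3,4,5}: no change
Constraint 4 (Y != V) on D(Y)={3,4,6,7,8,9} D(V)={3,4,5}: no change
So after all 4 constraints: D(V) = {3,4,5}

Answer: {3,4,5}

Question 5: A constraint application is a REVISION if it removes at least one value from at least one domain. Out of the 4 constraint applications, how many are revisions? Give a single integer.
Constraint 1 (U != Y) on D(U)={3,4,5,6,8,9} D(Y)={3,4,6,7,8,9}: no change => not a revision
Constraint 2 (V + U = X) on D(V)={3,4,5,7,9} D(U)={3,4,5,6,8,9} D(X)={3,4,5,7,8}: V {3,4,5,7,9}->{3,4,5}; U {3,4,5,6,8,9}->{3,4,5}; X {3,4,5,7,8}->{7,8} => REVISION
Constraint 3 (X != V) on D(X)={7,8} D(V)={3,4,5}: no change => not a revision
Constraint 4 (Y != V) on D(Y)={3,4,6,7,8,9} D(V)={3,4,5}: no change => not a revision
Total revisions = 1

Answer: 1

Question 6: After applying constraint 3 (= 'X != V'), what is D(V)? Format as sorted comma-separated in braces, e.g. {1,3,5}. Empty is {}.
Answer: {3,4,5}

Derivation:
Constraint 1 (U != Y) on D(U)={3,4,5,6,8,9} D(Y)={3,4,6,7,8,9}: no change
Constraint 2 (V + U = X) on D(V)={3,4,5,7,9} D(U)={3,4,5,6,8,9} D(X)={3,4,5,7,8}: V {3,4,5,7,9}->{3,4,5}; U {3,4,5,6,8,9}->{3,4,5}; X {3,4,5,7,8}->{7,8}
Constraint 3 (X != V) on D(X)={7,8} D(V)={3,4,5}: no change
So after constraint 3: D(V) = {3,4,5}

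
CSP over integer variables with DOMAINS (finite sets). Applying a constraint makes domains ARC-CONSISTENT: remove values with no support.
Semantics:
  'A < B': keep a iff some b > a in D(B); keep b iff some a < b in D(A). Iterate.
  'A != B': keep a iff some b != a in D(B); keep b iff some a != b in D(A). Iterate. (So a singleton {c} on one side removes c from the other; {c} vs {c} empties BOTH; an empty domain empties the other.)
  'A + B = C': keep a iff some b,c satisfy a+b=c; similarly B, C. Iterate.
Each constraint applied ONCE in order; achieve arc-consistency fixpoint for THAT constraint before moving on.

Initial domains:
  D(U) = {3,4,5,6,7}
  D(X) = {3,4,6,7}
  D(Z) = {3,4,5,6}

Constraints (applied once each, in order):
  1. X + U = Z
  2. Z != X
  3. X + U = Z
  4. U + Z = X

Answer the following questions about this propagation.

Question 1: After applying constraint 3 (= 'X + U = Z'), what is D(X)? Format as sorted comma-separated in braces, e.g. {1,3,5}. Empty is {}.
Constraint 1 (X + U = Z) on D(X)={3,4,6,7} D(U)={3,4,5,6,7} D(Z)={3,4,5,6}: X {3,4,6,7}->{3}; U {3,4,5,6,7}->{3}; Z {3,4,5,6}->{6}
Constraint 2 (Z != X) on D(Z)={6} D(X)={3}: no change
Constraint 3 (X + U = Z) on D(X)={3} D(U)={3} D(Z)={6}: no change
So after constraint 3: D(X) = {3}

Answer: {3}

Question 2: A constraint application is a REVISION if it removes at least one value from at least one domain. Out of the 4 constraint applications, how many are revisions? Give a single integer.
Answer: 2

Derivation:
Constraint 1 (X + U = Z) on D(X)={3,4,6,7} D(U)={3,4,5,6,7} D(Z)={3,4,5,6}: X {3,4,6,7}->{3}; U {3,4,5,6,7}->{3}; Z {3,4,5,6}->{6} => REVISION
Constraint 2 (Z != X) on D(Z)={6} D(X)={3}: no change => not a revision
Constraint 3 (X + U = Z) on D(X)={3} D(U)={3} D(Z)={6}: no change => not a revision
Constraint 4 (U + Z = X) on D(U)={3} D(Z)={6} D(X)={3}: U {3}->{}; Z {6}->{}; X {3}->{} => REVISION
Total revisions = 2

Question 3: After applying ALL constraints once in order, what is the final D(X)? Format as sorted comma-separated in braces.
Answer: {}

Derivation:
Constraint 1 (X + U = Z) on D(X)={3,4,6,7} D(U)={3,4,5,6,7} D(Z)={3,4,5,6}: X {3,4,6,7}->{3}; U {3,4,5,6,7}->{3}; Z {3,4,5,6}->{6}
Constraint 2 (Z != X) on D(Z)={6} D(X)={3}: no change
Constraint 3 (X + U = Z) on D(X)={3} D(U)={3} D(Z)={6}: no change
Constraint 4 (U + Z = X) on D(U)={3} D(Z)={6} D(X)={3}: U {3}->{}; Z {6}->{}; X {3}->{}
So after all 4 constraints: D(X) = {}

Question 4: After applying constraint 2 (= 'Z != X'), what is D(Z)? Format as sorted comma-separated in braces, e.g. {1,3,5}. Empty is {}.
Constraint 1 (X + U = Z) on D(X)={3,4,6,7} D(U)={3,4,5,6,7} D(Z)={3,4,5,6}: X {3,4,6,7}->{3}; U {3,4,5,6,7}->{3}; Z {3,4,5,6}->{6}
Constraint 2 (Z != X) on D(Z)={6} D(X)={3}: no change
So after constraint 2: D(Z) = {6}

Answer: {6}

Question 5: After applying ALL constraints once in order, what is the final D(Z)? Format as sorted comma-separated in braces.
Answer: {}

Derivation:
Constraint 1 (X + U = Z) on D(X)={3,4,6,7} D(U)={3,4,5,6,7} D(Z)={3,4,5,6}: X {3,4,6,7}->{3}; U {3,4,5,6,7}->{3}; Z {3,4,5,6}->{6}
Constraint 2 (Z != X) on D(Z)={6} D(X)={3}: no change
Constraint 3 (X + U = Z) on D(X)={3} D(U)={3} D(Z)={6}: no change
Constraint 4 (U + Z = X) on D(U)={3} D(Z)={6} D(X)={3}: U {3}->{}; Z {6}->{}; X {3}->{}
So after all 4 constraints: D(Z) = {}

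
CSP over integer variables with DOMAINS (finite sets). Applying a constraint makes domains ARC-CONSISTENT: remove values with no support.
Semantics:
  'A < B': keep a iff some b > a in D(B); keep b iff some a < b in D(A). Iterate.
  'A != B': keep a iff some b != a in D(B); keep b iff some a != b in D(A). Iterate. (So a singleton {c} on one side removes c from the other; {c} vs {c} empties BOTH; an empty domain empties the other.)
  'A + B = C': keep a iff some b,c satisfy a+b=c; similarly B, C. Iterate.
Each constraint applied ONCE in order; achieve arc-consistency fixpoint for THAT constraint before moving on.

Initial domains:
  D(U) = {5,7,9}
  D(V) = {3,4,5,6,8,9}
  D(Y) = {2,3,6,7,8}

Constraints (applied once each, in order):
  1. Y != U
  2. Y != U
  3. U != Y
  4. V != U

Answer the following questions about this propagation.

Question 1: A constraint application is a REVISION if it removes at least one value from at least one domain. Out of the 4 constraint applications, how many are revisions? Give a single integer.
Answer: 0

Derivation:
Constraint 1 (Y != U) on D(Y)={2,3,6,7,8} D(U)={5,7,9}: no change => not a revision
Constraint 2 (Y != U) on D(Y)={2,3,6,7,8} D(U)={5,7,9}: no change => not a revision
Constraint 3 (U != Y) on D(U)={5,7,9} D(Y)={2,3,6,7,8}: no change => not a revision
Constraint 4 (V != U) on D(V)={3,4,5,6,8,9} D(U)={5,7,9}: no change => not a revision
Total revisions = 0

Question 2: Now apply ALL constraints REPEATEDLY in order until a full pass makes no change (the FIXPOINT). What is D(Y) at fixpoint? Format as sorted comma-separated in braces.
Answer: {2,3,6,7,8}

Derivation:
pass 0 (initial): D(Y)={2,3,6,7,8}
pass 1: no change
Fixpoint after 1 passes: D(Y) = {2,3,6,7,8}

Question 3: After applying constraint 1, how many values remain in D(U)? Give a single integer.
Constraint 1 (Y != U) on D(Y)={2,3,6,7,8} D(U)={5,7,9}: no change
So after constraint 1: D(U)={5,7,9}, size = 3

Answer: 3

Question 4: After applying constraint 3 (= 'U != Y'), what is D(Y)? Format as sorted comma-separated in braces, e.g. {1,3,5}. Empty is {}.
Constraint 1 (Y != U) on D(Y)={2,3,6,7,8} D(U)={5,7,9}: no change
Constraint 2 (Y != U) on D(Y)={2,3,6,7,8} D(U)={5,7,9}: no change
Constraint 3 (U != Y) on D(U)={5,7,9} D(Y)={2,3,6,7,8}: no change
So after constraint 3: D(Y) = {2,3,6,7,8}

Answer: {2,3,6,7,8}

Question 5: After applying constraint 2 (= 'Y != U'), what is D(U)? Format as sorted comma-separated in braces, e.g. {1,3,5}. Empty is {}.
Constraint 1 (Y != U) on D(Y)={2,3,6,7,8} D(U)={5,7,9}: no change
Constraint 2 (Y != U) on D(Y)={2,3,6,7,8} D(U)={5,7,9}: no change
So after constraint 2: D(U) = {5,7,9}

Answer: {5,7,9}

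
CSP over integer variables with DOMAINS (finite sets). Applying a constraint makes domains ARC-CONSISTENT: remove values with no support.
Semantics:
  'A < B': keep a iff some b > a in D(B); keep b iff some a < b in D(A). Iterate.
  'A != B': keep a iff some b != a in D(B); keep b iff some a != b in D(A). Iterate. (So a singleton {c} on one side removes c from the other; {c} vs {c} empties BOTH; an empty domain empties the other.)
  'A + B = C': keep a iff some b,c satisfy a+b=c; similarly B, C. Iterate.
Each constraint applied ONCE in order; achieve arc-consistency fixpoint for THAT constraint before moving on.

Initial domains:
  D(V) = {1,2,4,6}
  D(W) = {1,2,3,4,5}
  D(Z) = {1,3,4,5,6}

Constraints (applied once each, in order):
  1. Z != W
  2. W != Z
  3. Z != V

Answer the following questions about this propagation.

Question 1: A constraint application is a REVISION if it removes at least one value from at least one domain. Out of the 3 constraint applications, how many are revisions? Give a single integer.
Constraint 1 (Z != W) on D(Z)={1,3,4,5,6} D(W)={1,2,3,4,5}: no change => not a revision
Constraint 2 (W != Z) on D(W)={1,2,3,4,5} D(Z)={1,3,4,5,6}: no change => not a revision
Constraint 3 (Z != V) on D(Z)={1,3,4,5,6} D(V)={1,2,4,6}: no change => not a revision
Total revisions = 0

Answer: 0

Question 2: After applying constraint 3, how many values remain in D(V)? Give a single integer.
Answer: 4

Derivation:
Constraint 1 (Z != W) on D(Z)={1,3,4,5,6} D(W)={1,2,3,4,5}: no change
Constraint 2 (W != Z) on D(W)={1,2,3,4,5} D(Z)={1,3,4,5,6}: no change
Constraint 3 (Z != V) on D(Z)={1,3,4,5,6} D(V)={1,2,4,6}: no change
So after constraint 3: D(V)={1,2,4,6}, size = 4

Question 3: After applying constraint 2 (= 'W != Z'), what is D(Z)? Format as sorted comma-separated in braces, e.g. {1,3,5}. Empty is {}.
Constraint 1 (Z != W) on D(Z)={1,3,4,5,6} D(W)={1,2,3,4,5}: no change
Constraint 2 (W != Z) on D(W)={1,2,3,4,5} D(Z)={1,3,4,5,6}: no change
So after constraint 2: D(Z) = {1,3,4,5,6}

Answer: {1,3,4,5,6}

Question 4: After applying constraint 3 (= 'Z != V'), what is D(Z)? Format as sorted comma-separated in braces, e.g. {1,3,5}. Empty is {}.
Constraint 1 (Z != W) on D(Z)={1,3,4,5,6} D(W)={1,2,3,4,5}: no change
Constraint 2 (W != Z) on D(W)={1,2,3,4,5} D(Z)={1,3,4,5,6}: no change
Constraint 3 (Z != V) on D(Z)={1,3,4,5,6} D(V)={1,2,4,6}: no change
So after constraint 3: D(Z) = {1,3,4,5,6}

Answer: {1,3,4,5,6}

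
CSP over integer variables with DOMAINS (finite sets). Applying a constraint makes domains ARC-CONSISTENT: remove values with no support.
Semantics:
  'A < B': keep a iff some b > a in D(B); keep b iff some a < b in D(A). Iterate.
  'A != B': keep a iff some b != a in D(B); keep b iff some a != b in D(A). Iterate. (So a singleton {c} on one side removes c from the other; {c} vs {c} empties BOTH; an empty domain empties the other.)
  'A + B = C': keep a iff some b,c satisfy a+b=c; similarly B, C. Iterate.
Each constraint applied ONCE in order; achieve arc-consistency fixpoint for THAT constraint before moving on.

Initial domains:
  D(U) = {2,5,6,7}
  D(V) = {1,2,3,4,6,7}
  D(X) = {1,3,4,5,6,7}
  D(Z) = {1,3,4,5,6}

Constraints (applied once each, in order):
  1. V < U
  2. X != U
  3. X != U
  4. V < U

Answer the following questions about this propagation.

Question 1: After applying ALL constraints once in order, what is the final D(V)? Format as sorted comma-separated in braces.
Answer: {1,2,3,4,6}

Derivation:
Constraint 1 (V < U) on D(V)={1,2,3,4,6,7} D(U)={2,5,6,7}: V {1,2,3,4,6,7}->{1,2,3,4,6}
Constraint 2 (X != U) on D(X)={1,3,4,5,6,7} D(U)={2,5,6,7}: no change
Constraint 3 (X != U) on D(X)={1,3,4,5,6,7} D(U)={2,5,6,7}: no change
Constraint 4 (V < U) on D(V)={1,2,3,4,6} D(U)={2,5,6,7}: no change
So after all 4 constraints: D(V) = {1,2,3,4,6}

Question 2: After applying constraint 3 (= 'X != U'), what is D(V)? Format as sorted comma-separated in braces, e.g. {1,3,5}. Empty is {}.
Answer: {1,2,3,4,6}

Derivation:
Constraint 1 (V < U) on D(V)={1,2,3,4,6,7} D(U)={2,5,6,7}: V {1,2,3,4,6,7}->{1,2,3,4,6}
Constraint 2 (X != U) on D(X)={1,3,4,5,6,7} D(U)={2,5,6,7}: no change
Constraint 3 (X != U) on D(X)={1,3,4,5,6,7} D(U)={2,5,6,7}: no change
So after constraint 3: D(V) = {1,2,3,4,6}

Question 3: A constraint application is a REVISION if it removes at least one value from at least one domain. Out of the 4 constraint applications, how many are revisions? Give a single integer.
Answer: 1

Derivation:
Constraint 1 (V < U) on D(V)={1,2,3,4,6,7} D(U)={2,5,6,7}: V {1,2,3,4,6,7}->{1,2,3,4,6} => REVISION
Constraint 2 (X != U) on D(X)={1,3,4,5,6,7} D(U)={2,5,6,7}: no change => not a revision
Constraint 3 (X != U) on D(X)={1,3,4,5,6,7} D(U)={2,5,6,7}: no change => not a revision
Constraint 4 (V < U) on D(V)={1,2,3,4,6} D(U)={2,5,6,7}: no change => not a revision
Total revisions = 1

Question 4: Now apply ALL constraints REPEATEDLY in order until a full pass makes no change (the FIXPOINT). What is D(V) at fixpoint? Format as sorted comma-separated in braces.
pass 0 (initial): D(V)={1,2,3,4,6,7}
pass 1: V {1,2,3,4,6,7}->{1,2,3,4,6}
pass 2: no change
Fixpoint after 2 passes: D(V) = {1,2,3,4,6}

Answer: {1,2,3,4,6}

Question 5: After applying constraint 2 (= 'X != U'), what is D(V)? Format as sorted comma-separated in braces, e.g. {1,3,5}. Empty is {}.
Constraint 1 (V < U) on D(V)={1,2,3,4,6,7} D(U)={2,5,6,7}: V {1,2,3,4,6,7}->{1,2,3,4,6}
Constraint 2 (X != U) on D(X)={1,3,4,5,6,7} D(U)={2,5,6,7}: no change
So after constraint 2: D(V) = {1,2,3,4,6}

Answer: {1,2,3,4,6}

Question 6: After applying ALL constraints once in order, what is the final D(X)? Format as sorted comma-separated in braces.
Answer: {1,3,4,5,6,7}

Derivation:
Constraint 1 (V < U) on D(V)={1,2,3,4,6,7} D(U)={2,5,6,7}: V {1,2,3,4,6,7}->{1,2,3,4,6}
Constraint 2 (X != U) on D(X)={1,3,4,5,6,7} D(U)={2,5,6,7}: no change
Constraint 3 (X != U) on D(X)={1,3,4,5,6,7} D(U)={2,5,6,7}: no change
Constraint 4 (V < U) on D(V)={1,2,3,4,6} D(U)={2,5,6,7}: no change
So after all 4 constraints: D(X) = {1,3,4,5,6,7}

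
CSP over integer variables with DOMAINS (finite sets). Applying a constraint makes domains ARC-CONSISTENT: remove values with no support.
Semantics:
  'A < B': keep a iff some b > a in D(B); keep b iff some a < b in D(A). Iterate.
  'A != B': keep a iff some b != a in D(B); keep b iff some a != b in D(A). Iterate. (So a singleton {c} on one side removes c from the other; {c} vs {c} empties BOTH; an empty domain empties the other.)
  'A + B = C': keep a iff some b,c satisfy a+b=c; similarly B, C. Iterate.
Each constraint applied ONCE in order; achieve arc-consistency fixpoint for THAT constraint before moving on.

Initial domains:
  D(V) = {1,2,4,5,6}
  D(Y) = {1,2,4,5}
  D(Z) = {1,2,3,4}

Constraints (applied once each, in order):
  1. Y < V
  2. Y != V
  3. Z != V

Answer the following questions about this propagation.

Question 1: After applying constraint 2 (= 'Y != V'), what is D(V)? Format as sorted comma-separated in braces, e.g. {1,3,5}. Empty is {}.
Constraint 1 (Y < V) on D(Y)={1,2,4,5} D(V)={1,2,4,5,6}: V {1,2,4,5,6}->{2,4,5,6}
Constraint 2 (Y != V) on D(Y)={1,2,4,5} D(V)={2,4,5,6}: no change
So after constraint 2: D(V) = {2,4,5,6}

Answer: {2,4,5,6}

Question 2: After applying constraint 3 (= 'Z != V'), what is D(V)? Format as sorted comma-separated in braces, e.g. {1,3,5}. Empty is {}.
Constraint 1 (Y < V) on D(Y)={1,2,4,5} D(V)={1,2,4,5,6}: V {1,2,4,5,6}->{2,4,5,6}
Constraint 2 (Y != V) on D(Y)={1,2,4,5} D(V)={2,4,5,6}: no change
Constraint 3 (Z != V) on D(Z)={1,2,3,4} D(V)={2,4,5,6}: no change
So after constraint 3: D(V) = {2,4,5,6}

Answer: {2,4,5,6}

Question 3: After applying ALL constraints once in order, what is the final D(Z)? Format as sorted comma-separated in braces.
Constraint 1 (Y < V) on D(Y)={1,2,4,5} D(V)={1,2,4,5,6}: V {1,2,4,5,6}->{2,4,5,6}
Constraint 2 (Y != V) on D(Y)={1,2,4,5} D(V)={2,4,5,6}: no change
Constraint 3 (Z != V) on D(Z)={1,2,3,4} D(V)={2,4,5,6}: no change
So after all 3 constraints: D(Z) = {1,2,3,4}

Answer: {1,2,3,4}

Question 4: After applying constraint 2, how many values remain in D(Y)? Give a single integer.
Constraint 1 (Y < V) on D(Y)={1,2,4,5} D(V)={1,2,4,5,6}: V {1,2,4,5,6}->{2,4,5,6}
Constraint 2 (Y != V) on D(Y)={1,2,4,5} D(V)={2,4,5,6}: no change
So after constraint 2: D(Y)={1,2,4,5}, size = 4

Answer: 4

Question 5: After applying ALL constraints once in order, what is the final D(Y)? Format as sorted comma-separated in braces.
Answer: {1,2,4,5}

Derivation:
Constraint 1 (Y < V) on D(Y)={1,2,4,5} D(V)={1,2,4,5,6}: V {1,2,4,5,6}->{2,4,5,6}
Constraint 2 (Y != V) on D(Y)={1,2,4,5} D(V)={2,4,5,6}: no change
Constraint 3 (Z != V) on D(Z)={1,2,3,4} D(V)={2,4,5,6}: no change
So after all 3 constraints: D(Y) = {1,2,4,5}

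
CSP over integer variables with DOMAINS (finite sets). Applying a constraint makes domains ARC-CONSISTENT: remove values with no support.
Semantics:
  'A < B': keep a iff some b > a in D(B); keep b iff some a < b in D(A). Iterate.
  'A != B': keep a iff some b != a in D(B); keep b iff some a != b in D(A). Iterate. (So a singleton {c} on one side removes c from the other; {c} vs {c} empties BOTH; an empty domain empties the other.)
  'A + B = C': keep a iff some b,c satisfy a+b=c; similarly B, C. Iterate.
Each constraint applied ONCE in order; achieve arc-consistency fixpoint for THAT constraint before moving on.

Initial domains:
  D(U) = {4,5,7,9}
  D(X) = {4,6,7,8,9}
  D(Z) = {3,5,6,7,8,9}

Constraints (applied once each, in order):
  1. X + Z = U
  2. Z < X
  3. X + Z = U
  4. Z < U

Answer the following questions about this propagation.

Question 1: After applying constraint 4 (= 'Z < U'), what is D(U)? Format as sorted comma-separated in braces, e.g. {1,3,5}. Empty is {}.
Constraint 1 (X + Z = U) on D(X)={4,6,7,8,9} D(Z)={3,5,6,7,8,9} D(U)={4,5,7,9}: X {4,6,7,8,9}->{4,6}; Z {3,5,6,7,8,9}->{3,5}; U {4,5,7,9}->{7,9}
Constraint 2 (Z < X) on D(Z)={3,5} D(X)={4,6}: no change
Constraint 3 (X + Z = U) on D(X)={4,6} D(Z)={3,5} D(U)={7,9}: no change
Constraint 4 (Z < U) on D(Z)={3,5} D(U)={7,9}: no change
So after constraint 4: D(U) = {7,9}

Answer: {7,9}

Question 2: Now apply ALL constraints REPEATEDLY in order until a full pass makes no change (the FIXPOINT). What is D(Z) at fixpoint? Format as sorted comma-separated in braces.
pass 0 (initial): D(Z)={3,5,6,7,8,9}
pass 1: U {4,5,7,9}->{7,9}; X {4,6,7,8,9}->{4,6}; Z {3,5,6,7,8,9}->{3,5}
pass 2: no change
Fixpoint after 2 passes: D(Z) = {3,5}

Answer: {3,5}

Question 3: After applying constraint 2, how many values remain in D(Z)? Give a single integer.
Constraint 1 (X + Z = U) on D(X)={4,6,7,8,9} D(Z)={3,5,6,7,8,9} D(U)={4,5,7,9}: X {4,6,7,8,9}->{4,6}; Z {3,5,6,7,8,9}->{3,5}; U {4,5,7,9}->{7,9}
Constraint 2 (Z < X) on D(Z)={3,5} D(X)={4,6}: no change
So after constraint 2: D(Z)={3,5}, size = 2

Answer: 2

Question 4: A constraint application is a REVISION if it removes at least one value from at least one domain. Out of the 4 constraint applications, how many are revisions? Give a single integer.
Constraint 1 (X + Z = U) on D(X)={4,6,7,8,9} D(Z)={3,5,6,7,8,9} D(U)={4,5,7,9}: X {4,6,7,8,9}->{4,6}; Z {3,5,6,7,8,9}->{3,5}; U {4,5,7,9}->{7,9} => REVISION
Constraint 2 (Z < X) on D(Z)={3,5} D(X)={4,6}: no change => not a revision
Constraint 3 (X + Z = U) on D(X)={4,6} D(Z)={3,5} D(U)={7,9}: no change => not a revision
Constraint 4 (Z < U) on D(Z)={3,5} D(U)={7,9}: no change => not a revision
Total revisions = 1

Answer: 1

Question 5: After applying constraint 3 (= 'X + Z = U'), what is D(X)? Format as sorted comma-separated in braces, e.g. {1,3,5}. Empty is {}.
Answer: {4,6}

Derivation:
Constraint 1 (X + Z = U) on D(X)={4,6,7,8,9} D(Z)={3,5,6,7,8,9} D(U)={4,5,7,9}: X {4,6,7,8,9}->{4,6}; Z {3,5,6,7,8,9}->{3,5}; U {4,5,7,9}->{7,9}
Constraint 2 (Z < X) on D(Z)={3,5} D(X)={4,6}: no change
Constraint 3 (X + Z = U) on D(X)={4,6} D(Z)={3,5} D(U)={7,9}: no change
So after constraint 3: D(X) = {4,6}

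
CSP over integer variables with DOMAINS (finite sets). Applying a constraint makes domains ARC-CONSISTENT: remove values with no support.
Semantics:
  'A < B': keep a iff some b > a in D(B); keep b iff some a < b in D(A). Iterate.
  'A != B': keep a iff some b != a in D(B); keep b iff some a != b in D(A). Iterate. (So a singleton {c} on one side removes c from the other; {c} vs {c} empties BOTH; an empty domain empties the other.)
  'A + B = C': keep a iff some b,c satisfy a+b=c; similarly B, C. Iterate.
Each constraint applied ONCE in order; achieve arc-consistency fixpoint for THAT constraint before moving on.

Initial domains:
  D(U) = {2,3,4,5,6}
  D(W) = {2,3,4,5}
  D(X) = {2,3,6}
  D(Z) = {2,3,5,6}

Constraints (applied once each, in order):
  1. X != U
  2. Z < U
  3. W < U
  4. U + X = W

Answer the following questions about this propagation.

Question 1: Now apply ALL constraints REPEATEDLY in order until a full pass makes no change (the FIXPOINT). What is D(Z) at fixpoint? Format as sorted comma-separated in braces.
Answer: {}

Derivation:
pass 0 (initial): D(Z)={2,3,5,6}
pass 1: U {2,3,4,5,6}->{3}; W {2,3,4,5}->{5}; X {2,3,6}->{2}; Z {2,3,5,6}->{2,3,5}
pass 2: U {3}->{}; W {5}->{}; X {2}->{}; Z {2,3,5}->{2}
pass 3: Z {2}->{}
pass 4: no change
Fixpoint after 4 passes: D(Z) = {}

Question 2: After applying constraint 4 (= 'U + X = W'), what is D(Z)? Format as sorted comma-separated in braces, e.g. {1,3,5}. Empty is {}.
Constraint 1 (X != U) on D(X)={2,3,6} D(U)={2,3,4,5,6}: no change
Constraint 2 (Z < U) on D(Z)={2,3,5,6} D(U)={2,3,4,5,6}: Z {2,3,5,6}->{2,3,5}; U {2,3,4,5,6}->{3,4,5,6}
Constraint 3 (W < U) on D(W)={2,3,4,5} D(U)={3,4,5,6}: no change
Constraint 4 (U + X = W) on D(U)={3,4,5,6} D(X)={2,3,6} D(W)={2,3,4,5}: U {3,4,5,6}->{3}; X {2,3,6}->{2}; W {2,3,4,5}->{5}
So after constraint 4: D(Z) = {2,3,5}

Answer: {2,3,5}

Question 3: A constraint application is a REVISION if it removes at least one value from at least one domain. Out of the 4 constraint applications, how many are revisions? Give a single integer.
Answer: 2

Derivation:
Constraint 1 (X != U) on D(X)={2,3,6} D(U)={2,3,4,5,6}: no change => not a revision
Constraint 2 (Z < U) on D(Z)={2,3,5,6} D(U)={2,3,4,5,6}: Z {2,3,5,6}->{2,3,5}; U {2,3,4,5,6}->{3,4,5,6} => REVISION
Constraint 3 (W < U) on D(W)={2,3,4,5} D(U)={3,4,5,6}: no change => not a revision
Constraint 4 (U + X = W) on D(U)={3,4,5,6} D(X)={2,3,6} D(W)={2,3,4,5}: U {3,4,5,6}->{3}; X {2,3,6}->{2}; W {2,3,4,5}->{5} => REVISION
Total revisions = 2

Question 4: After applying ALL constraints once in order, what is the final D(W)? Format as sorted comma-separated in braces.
Constraint 1 (X != U) on D(X)={2,3,6} D(U)={2,3,4,5,6}: no change
Constraint 2 (Z < U) on D(Z)={2,3,5,6} D(U)={2,3,4,5,6}: Z {2,3,5,6}->{2,3,5}; U {2,3,4,5,6}->{3,4,5,6}
Constraint 3 (W < U) on D(W)={2,3,4,5} D(U)={3,4,5,6}: no change
Constraint 4 (U + X = W) on D(U)={3,4,5,6} D(X)={2,3,6} D(W)={2,3,4,5}: U {3,4,5,6}->{3}; X {2,3,6}->{2}; W {2,3,4,5}->{5}
So after all 4 constraints: D(W) = {5}

Answer: {5}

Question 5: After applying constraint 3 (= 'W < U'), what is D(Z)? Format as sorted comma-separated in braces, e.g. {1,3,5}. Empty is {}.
Constraint 1 (X != U) on D(X)={2,3,6} D(U)={2,3,4,5,6}: no change
Constraint 2 (Z < U) on D(Z)={2,3,5,6} D(U)={2,3,4,5,6}: Z {2,3,5,6}->{2,3,5}; U {2,3,4,5,6}->{3,4,5,6}
Constraint 3 (W < U) on D(W)={2,3,4,5} D(U)={3,4,5,6}: no change
So after constraint 3: D(Z) = {2,3,5}

Answer: {2,3,5}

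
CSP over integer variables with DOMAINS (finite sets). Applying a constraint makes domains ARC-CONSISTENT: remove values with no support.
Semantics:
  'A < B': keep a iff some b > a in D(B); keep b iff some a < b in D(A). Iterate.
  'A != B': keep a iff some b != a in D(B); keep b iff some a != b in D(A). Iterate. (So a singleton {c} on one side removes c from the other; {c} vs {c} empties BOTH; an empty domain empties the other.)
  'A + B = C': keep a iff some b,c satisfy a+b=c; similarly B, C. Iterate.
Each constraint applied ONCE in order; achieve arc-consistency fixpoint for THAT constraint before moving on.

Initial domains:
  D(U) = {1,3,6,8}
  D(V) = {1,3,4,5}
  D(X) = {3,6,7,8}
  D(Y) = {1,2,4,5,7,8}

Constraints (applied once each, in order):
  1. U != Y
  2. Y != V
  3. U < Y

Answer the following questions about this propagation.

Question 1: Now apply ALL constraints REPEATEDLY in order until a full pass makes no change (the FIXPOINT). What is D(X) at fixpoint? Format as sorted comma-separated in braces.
pass 0 (initial): D(X)={3,6,7,8}
pass 1: U {1,3,6,8}->{1,3,6}; Y {1,2,4,5,7,8}->{2,4,5,7,8}
pass 2: no change
Fixpoint after 2 passes: D(X) = {3,6,7,8}

Answer: {3,6,7,8}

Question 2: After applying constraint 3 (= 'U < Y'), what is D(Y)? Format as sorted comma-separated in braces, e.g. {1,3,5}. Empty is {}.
Answer: {2,4,5,7,8}

Derivation:
Constraint 1 (U != Y) on D(U)={1,3,6,8} D(Y)={1,2,4,5,7,8}: no change
Constraint 2 (Y != V) on D(Y)={1,2,4,5,7,8} D(V)={1,3,4,5}: no change
Constraint 3 (U < Y) on D(U)={1,3,6,8} D(Y)={1,2,4,5,7,8}: U {1,3,6,8}->{1,3,6}; Y {1,2,4,5,7,8}->{2,4,5,7,8}
So after constraint 3: D(Y) = {2,4,5,7,8}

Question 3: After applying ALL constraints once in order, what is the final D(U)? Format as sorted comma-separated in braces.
Answer: {1,3,6}

Derivation:
Constraint 1 (U != Y) on D(U)={1,3,6,8} D(Y)={1,2,4,5,7,8}: no change
Constraint 2 (Y != V) on D(Y)={1,2,4,5,7,8} D(V)={1,3,4,5}: no change
Constraint 3 (U < Y) on D(U)={1,3,6,8} D(Y)={1,2,4,5,7,8}: U {1,3,6,8}->{1,3,6}; Y {1,2,4,5,7,8}->{2,4,5,7,8}
So after all 3 constraints: D(U) = {1,3,6}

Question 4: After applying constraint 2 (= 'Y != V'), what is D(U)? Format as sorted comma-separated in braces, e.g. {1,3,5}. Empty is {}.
Answer: {1,3,6,8}

Derivation:
Constraint 1 (U != Y) on D(U)={1,3,6,8} D(Y)={1,2,4,5,7,8}: no change
Constraint 2 (Y != V) on D(Y)={1,2,4,5,7,8} D(V)={1,3,4,5}: no change
So after constraint 2: D(U) = {1,3,6,8}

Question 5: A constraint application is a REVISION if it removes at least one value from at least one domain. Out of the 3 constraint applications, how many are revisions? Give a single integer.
Answer: 1

Derivation:
Constraint 1 (U != Y) on D(U)={1,3,6,8} D(Y)={1,2,4,5,7,8}: no change => not a revision
Constraint 2 (Y != V) on D(Y)={1,2,4,5,7,8} D(V)={1,3,4,5}: no change => not a revision
Constraint 3 (U < Y) on D(U)={1,3,6,8} D(Y)={1,2,4,5,7,8}: U {1,3,6,8}->{1,3,6}; Y {1,2,4,5,7,8}->{2,4,5,7,8} => REVISION
Total revisions = 1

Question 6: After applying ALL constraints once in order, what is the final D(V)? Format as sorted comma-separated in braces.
Answer: {1,3,4,5}

Derivation:
Constraint 1 (U != Y) on D(U)={1,3,6,8} D(Y)={1,2,4,5,7,8}: no change
Constraint 2 (Y != V) on D(Y)={1,2,4,5,7,8} D(V)={1,3,4,5}: no change
Constraint 3 (U < Y) on D(U)={1,3,6,8} D(Y)={1,2,4,5,7,8}: U {1,3,6,8}->{1,3,6}; Y {1,2,4,5,7,8}->{2,4,5,7,8}
So after all 3 constraints: D(V) = {1,3,4,5}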